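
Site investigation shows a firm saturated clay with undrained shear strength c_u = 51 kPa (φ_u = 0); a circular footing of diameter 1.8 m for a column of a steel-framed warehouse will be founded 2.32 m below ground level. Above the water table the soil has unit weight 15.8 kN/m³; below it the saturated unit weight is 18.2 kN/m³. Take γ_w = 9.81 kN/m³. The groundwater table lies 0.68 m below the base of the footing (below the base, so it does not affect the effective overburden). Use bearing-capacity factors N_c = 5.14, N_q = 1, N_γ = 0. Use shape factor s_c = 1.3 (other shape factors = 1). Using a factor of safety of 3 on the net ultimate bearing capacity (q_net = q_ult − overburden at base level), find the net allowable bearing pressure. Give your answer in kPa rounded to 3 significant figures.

q_all(net) ≈ 114 kPa

Effective surcharge at the founding depth q = γ·D_f = 15.8 × 2.32 = 36.656 kPa.
q_ult = c·N_c·s_c + q·N_q
     = 51 × 5.14 × 1.3 + 36.656 × 1
     = 340.78 + 36.656 = 377.44 kPa.
q_net = 377.44 − 36.656 = 340.78 kPa.
q_all(net) = 340.78 / 3 = 113.59 kPa.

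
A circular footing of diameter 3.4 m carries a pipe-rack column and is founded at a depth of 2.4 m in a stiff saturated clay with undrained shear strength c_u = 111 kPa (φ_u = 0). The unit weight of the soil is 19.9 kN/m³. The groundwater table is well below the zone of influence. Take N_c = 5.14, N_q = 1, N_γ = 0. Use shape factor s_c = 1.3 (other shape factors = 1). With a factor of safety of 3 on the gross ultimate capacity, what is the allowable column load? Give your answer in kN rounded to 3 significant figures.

q = γ·D_f = 19.9 × 2.4 = 47.76 kPa.
c·N_c·s_c = 111 × 5.14 × 1.3 = 741.7 kPa
q·N_q = 47.76 × 1 = 47.76 kPa
q_ult = 741.7 + 47.76 = 789.46 kPa.
Gross allowable pressure q_all = 789.46 / 3 = 263.15 kPa.
Footing area = 9.0792 m², so allowable column load = 263.15 × 9.0792 = 2389.2 kN.

P_all ≈ 2390 kN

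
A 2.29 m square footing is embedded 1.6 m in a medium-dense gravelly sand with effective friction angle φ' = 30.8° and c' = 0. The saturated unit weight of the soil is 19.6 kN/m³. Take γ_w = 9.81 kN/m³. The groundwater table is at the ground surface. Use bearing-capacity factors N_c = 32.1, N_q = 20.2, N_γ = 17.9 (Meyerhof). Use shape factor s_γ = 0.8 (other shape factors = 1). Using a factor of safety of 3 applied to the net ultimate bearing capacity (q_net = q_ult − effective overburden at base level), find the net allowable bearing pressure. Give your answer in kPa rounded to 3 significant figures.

q_all(net) ≈ 154 kPa

With the water table at the surface the whole profile is submerged: γ' = 19.6 − 9.81 = 9.79 kN/m³, so q = γ'·D_f = 15.664 kPa; the same γ' applies in the ½γBN_γ term.
q_ult = q·N_q + 0.5·γ·B·N_γ·s_γ
     = 15.664 × 20.2 + 0.5 × 9.79 × 2.29 × 17.9 × 0.8
     = 316.41 + 160.52 = 476.93 kPa.
Net ultimate: q_net = 476.93 − 15.664 = 461.27 kPa.
q_all(net) = 461.27 / 3 = 153.76 kPa.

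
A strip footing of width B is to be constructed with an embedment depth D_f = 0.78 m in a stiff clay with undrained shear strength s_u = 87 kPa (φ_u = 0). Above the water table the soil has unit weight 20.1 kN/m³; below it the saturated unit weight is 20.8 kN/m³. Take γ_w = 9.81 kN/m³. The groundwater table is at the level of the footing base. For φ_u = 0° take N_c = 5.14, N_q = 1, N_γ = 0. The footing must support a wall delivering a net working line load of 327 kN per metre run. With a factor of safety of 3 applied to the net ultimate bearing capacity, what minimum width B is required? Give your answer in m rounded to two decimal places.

B = 2.19 m

q = γ·D_f = 20.1 × 0.78 = 15.678 kPa.
c·N_c = 87 × 5.14 = 447.18 kPa
q·N_q = 15.678 × 1 = 15.678 kPa
q_ult = 447.18 + 15.678 = 462.86 kPa.
For φ = 0 the ½γBN_γ term vanishes, so q_ult is independent of B. q_net = 462.86 − 15.678 = 447.18 kPa; q_all(net) = 447.18/3 = 149.06 kPa.
Required width B = w / q_all(net) = 327 / 149.06 = 2.194 m.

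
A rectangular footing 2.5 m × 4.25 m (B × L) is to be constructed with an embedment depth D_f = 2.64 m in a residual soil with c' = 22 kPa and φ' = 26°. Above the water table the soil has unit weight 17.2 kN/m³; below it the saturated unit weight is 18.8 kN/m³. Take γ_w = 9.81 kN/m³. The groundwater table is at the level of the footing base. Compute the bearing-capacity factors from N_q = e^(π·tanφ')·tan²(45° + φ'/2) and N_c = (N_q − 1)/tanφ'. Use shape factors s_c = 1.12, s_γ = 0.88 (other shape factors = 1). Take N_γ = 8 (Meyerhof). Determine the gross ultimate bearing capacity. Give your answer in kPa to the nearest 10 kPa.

tan26° = 0.4877, so N_q = e^(π×0.4877)·tan²(58°) = 4.629 × 2.561 = 11.85.
N_c = (11.85 − 1)/tan26° = 22.25.
q = γ·D_f = 17.2 × 2.64 = 45.408 kPa.
For the ½γBN_γ term take γ' = 18.8 − 9.81 = 8.99 kN/m³ (soil below base is submerged).
c·N_c·s_c = 22 × 22.254 × 1.12 = 548.35 kPa
q·N_q = 45.408 × 11.854 = 538.28 kPa
0.5·γ·B·N_γ·s_γ = 0.5 × 8.99 × 2.5 × 8 × 0.88 = 79.112 kPa
q_ult = 548.35 + 538.28 + 79.112 = 1165.7 kPa.

q_ult ≈ 1170 kPa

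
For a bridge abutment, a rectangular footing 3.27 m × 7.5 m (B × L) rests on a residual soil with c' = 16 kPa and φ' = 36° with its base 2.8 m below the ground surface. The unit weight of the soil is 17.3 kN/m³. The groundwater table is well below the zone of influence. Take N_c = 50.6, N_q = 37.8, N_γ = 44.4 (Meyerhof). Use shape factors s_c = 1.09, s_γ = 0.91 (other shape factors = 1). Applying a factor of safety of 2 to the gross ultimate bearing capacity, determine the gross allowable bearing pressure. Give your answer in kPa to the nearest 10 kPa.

q_all ≈ 1930 kPa

Overburden at base level: q = 17.3 × 2.8 = 48.44 kPa.
Cohesion term c·N_c·s_c = 16 × 50.6 × 1.09 = 882.46 kPa; surcharge term q·N_q = 48.44 × 37.8 = 1831 kPa; self-weight term 0.5·γ·B·N_γ·s_γ = 0.5 × 17.3 × 3.27 × 44.4 × 0.91 = 1142.8 kPa.
q_ult = 882.46 + 1831 + 1142.8 = 3856.3 kPa.
q_all = q_ult / FS = 3856.3 / 2 = 1928.2 kPa.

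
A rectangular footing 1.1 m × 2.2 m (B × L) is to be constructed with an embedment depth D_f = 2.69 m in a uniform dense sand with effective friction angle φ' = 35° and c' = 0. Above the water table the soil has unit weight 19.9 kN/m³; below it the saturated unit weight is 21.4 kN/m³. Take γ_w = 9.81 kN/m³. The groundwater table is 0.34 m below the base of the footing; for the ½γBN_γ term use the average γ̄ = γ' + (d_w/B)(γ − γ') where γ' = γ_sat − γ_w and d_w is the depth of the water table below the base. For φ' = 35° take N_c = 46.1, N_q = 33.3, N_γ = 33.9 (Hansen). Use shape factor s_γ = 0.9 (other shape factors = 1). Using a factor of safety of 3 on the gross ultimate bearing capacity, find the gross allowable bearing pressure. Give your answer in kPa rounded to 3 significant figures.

q_all ≈ 673 kPa

Overburden at base level: q = 19.9 × 2.69 = 53.531 kPa.
The water table is 0.34 m below the base (< B = 1.1 m), so the ½γBN_γ term uses γ̄ = γ' + (d_w/B)(γ − γ') = 11.59 + (0.34/1.1)(19.9 − 11.59) = 14.159 kN/m³.
Surcharge term q·N_q = 53.531 × 33.3 = 1782.6 kPa; self-weight term 0.5·γ·B·N_γ·s_γ = 0.5 × 14.159 × 1.1 × 33.9 × 0.9 = 237.59 kPa.
q_ult = 1782.6 + 237.59 = 2020.2 kPa.
q_all = 2020.2 / 3 = 673.39 kPa.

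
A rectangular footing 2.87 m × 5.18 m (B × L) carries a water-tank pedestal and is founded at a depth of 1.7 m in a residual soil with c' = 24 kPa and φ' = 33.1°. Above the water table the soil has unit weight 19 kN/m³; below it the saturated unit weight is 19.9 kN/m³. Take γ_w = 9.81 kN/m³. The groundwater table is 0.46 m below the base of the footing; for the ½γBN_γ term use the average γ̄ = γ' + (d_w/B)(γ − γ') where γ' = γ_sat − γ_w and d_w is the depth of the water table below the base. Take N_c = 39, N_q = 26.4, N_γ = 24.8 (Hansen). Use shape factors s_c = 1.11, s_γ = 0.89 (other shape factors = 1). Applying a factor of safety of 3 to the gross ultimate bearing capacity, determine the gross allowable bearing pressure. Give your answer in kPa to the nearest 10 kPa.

Overburden at base level: q = 19 × 1.7 = 32.3 kPa.
The water table is 0.46 m below the base (< B = 2.87 m), so the ½γBN_γ term uses γ̄ = γ' + (d_w/B)(γ − γ') = 10.09 + (0.46/2.87)(19 − 10.09) = 11.518 kN/m³.
Cohesion term c·N_c·s_c = 24 × 39 × 1.11 = 1039 kPa; surcharge term q·N_q = 32.3 × 26.4 = 852.72 kPa; self-weight term 0.5·γ·B·N_γ·s_γ = 0.5 × 11.518 × 2.87 × 24.8 × 0.89 = 364.82 kPa.
q_ult = 1039 + 852.72 + 364.82 = 2256.5 kPa.
q_all = q_ult / FS = 2256.5 / 3 = 752.17 kPa.

q_all ≈ 750 kPa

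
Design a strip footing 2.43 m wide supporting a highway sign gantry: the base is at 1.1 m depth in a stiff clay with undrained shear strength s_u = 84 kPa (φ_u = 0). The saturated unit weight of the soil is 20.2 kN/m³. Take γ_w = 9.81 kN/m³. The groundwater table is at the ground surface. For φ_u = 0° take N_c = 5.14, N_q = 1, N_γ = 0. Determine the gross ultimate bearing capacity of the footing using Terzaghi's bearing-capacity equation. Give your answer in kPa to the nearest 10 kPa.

Water table at ground surface, so effective unit weight γ' = 20.2 − 9.81 = 10.39 kN/m³ is used throughout; overburden q = 10.39 × 1.1 = 11.429 kPa.
Cohesion term c·N_c = 84 × 5.14 = 431.76 kPa; surcharge term q·N_q = 11.429 × 1 = 11.429 kPa.
q_ult = 431.76 + 11.429 = 443.19 kPa.

q_ult ≈ 440 kPa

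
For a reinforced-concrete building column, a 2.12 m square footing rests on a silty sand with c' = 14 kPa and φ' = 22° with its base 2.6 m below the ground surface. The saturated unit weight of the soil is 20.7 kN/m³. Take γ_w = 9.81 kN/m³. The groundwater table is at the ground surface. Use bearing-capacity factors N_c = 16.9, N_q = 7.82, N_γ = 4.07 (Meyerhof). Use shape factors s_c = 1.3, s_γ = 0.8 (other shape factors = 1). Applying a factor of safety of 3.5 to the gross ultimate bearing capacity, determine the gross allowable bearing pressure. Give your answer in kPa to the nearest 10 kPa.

Water table at ground surface, so effective unit weight γ' = 20.7 − 9.81 = 10.89 kN/m³ is used throughout; overburden q = 10.89 × 2.6 = 28.314 kPa; the same γ' applies in the ½γBN_γ term.
Cohesion term c·N_c·s_c = 14 × 16.9 × 1.3 = 307.58 kPa; surcharge term q·N_q = 28.314 × 7.82 = 221.42 kPa; self-weight term 0.5·γ·B·N_γ·s_γ = 0.5 × 10.89 × 2.12 × 4.07 × 0.8 = 37.585 kPa.
q_ult = 307.58 + 221.42 + 37.585 = 566.58 kPa.
q_all = q_ult / FS = 566.58 / 3.5 = 161.88 kPa.

q_all ≈ 160 kPa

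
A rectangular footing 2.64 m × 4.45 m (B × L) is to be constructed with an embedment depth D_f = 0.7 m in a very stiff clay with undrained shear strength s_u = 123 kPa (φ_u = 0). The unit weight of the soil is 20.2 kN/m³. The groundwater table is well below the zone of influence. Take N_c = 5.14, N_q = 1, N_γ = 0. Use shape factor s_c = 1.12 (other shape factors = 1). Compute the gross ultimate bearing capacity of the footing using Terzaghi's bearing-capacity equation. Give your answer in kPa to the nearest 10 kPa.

q_ult ≈ 720 kPa

Effective surcharge at the founding depth q = γ·D_f = 20.2 × 0.7 = 14.14 kPa.
q_ult = c·N_c·s_c + q·N_q
     = 123 × 5.14 × 1.12 + 14.14 × 1
     = 708.09 + 14.14 = 722.23 kPa.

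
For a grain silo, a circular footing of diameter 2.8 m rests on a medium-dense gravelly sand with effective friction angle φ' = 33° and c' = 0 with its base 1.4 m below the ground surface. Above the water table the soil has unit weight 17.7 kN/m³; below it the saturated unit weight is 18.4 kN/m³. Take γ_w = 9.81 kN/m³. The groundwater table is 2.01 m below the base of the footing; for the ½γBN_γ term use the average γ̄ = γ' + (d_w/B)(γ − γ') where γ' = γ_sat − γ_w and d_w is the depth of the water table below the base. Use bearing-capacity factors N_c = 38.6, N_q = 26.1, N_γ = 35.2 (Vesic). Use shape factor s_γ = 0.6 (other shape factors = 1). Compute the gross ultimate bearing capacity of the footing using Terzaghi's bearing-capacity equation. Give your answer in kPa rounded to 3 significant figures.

q_ult ≈ 1090 kPa

Overburden at base level: q = 17.7 × 1.4 = 24.78 kPa.
The water table is 2.01 m below the base (< B = 2.8 m), so the ½γBN_γ term uses γ̄ = γ' + (d_w/B)(γ − γ') = 8.59 + (2.01/2.8)(17.7 − 8.59) = 15.13 kN/m³.
Surcharge term q·N_q = 24.78 × 26.1 = 646.76 kPa; self-weight term 0.5·γ·B·N_γ·s_γ = 0.5 × 15.13 × 2.8 × 35.2 × 0.6 = 447.35 kPa.
q_ult = 646.76 + 447.35 = 1094.1 kPa.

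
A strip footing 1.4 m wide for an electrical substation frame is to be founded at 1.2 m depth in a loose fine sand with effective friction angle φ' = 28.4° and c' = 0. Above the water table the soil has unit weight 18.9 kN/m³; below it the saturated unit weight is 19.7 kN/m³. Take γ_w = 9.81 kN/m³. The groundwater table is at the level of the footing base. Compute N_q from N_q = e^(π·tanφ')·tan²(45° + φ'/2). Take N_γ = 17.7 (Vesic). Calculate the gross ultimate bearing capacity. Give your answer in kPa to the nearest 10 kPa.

q_ult ≈ 470 kPa

tan28.4° = 0.5407, so N_q = e^(π×0.5407)·tan²(59.2°) = 5.467 × 2.814 = 15.38.
Effective surcharge at the founding depth q = γ·D_f = 18.9 × 1.2 = 22.68 kPa.
The water table coincides with the base, so in the self-weight term γ → γ' = 9.89 kN/m³.
q_ult = q·N_q + 0.5·γ·B·N_γ
     = 22.68 × 15.383 + 0.5 × 9.89 × 1.4 × 17.7
     = 348.89 + 122.54 = 471.43 kPa.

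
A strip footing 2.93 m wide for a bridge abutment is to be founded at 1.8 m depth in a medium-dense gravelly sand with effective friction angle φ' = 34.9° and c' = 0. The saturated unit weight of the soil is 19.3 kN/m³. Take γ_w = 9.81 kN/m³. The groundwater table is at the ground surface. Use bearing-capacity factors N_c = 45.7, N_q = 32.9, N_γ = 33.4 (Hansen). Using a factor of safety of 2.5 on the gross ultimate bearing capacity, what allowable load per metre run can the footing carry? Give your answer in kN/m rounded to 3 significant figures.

≈ 1200 kN/m

Water table at ground surface, so effective unit weight γ' = 19.3 − 9.81 = 9.49 kN/m³ is used throughout; overburden q = 9.49 × 1.8 = 17.082 kPa; the same γ' applies in the ½γBN_γ term.
Surcharge term q·N_q = 17.082 × 32.9 = 562 kPa; self-weight term 0.5·γ·B·N_γ = 0.5 × 9.49 × 2.93 × 33.4 = 464.36 kPa.
q_ult = 562 + 464.36 = 1026.4 kPa.
Gross allowable pressure q_all = 1026.4 / 2.5 = 410.54 kPa.
Allowable wall load = q_all × B = 410.54 × 2.93 = 1202.9 kN per metre run.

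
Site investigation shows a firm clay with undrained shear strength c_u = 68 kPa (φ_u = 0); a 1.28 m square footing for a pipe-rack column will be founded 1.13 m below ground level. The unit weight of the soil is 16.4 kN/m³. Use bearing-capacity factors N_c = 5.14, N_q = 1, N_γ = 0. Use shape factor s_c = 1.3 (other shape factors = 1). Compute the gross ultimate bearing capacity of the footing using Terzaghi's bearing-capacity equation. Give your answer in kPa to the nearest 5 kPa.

q_ult ≈ 475 kPa

Overburden at base level: q = 16.4 × 1.13 = 18.532 kPa.
Cohesion term c·N_c·s_c = 68 × 5.14 × 1.3 = 454.38 kPa; surcharge term q·N_q = 18.532 × 1 = 18.532 kPa.
q_ult = 454.38 + 18.532 = 472.91 kPa.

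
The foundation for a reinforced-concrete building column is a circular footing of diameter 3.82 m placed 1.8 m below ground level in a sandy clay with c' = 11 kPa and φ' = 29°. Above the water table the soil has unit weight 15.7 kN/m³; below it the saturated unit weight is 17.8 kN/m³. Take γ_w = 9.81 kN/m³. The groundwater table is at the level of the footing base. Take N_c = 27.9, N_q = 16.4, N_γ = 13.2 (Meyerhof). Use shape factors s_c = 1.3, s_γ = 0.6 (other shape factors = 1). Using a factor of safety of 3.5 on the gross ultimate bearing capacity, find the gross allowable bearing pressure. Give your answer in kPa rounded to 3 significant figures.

q = γ·D_f = 15.7 × 1.8 = 28.26 kPa.
For the ½γBN_γ term take γ' = 17.8 − 9.81 = 7.99 kN/m³ (soil below base is submerged).
c·N_c·s_c = 11 × 27.9 × 1.3 = 398.97 kPa
q·N_q = 28.26 × 16.4 = 463.46 kPa
0.5·γ·B·N_γ·s_γ = 0.5 × 7.99 × 3.82 × 13.2 × 0.6 = 120.87 kPa
q_ult = 398.97 + 463.46 + 120.87 = 983.3 kPa.
q_all = 983.3 / 3.5 = 280.94 kPa.

q_all ≈ 281 kPa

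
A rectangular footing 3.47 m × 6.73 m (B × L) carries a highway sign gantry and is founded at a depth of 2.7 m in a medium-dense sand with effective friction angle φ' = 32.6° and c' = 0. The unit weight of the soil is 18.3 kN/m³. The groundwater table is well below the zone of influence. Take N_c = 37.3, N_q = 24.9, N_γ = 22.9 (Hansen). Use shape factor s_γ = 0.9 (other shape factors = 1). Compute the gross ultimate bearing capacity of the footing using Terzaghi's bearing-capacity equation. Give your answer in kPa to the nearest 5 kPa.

Overburden at base level: q = 18.3 × 2.7 = 49.41 kPa.
Surcharge term q·N_q = 49.41 × 24.9 = 1230.3 kPa; self-weight term 0.5·γ·B·N_γ·s_γ = 0.5 × 18.3 × 3.47 × 22.9 × 0.9 = 654.38 kPa.
q_ult = 1230.3 + 654.38 = 1884.7 kPa.

q_ult ≈ 1885 kPa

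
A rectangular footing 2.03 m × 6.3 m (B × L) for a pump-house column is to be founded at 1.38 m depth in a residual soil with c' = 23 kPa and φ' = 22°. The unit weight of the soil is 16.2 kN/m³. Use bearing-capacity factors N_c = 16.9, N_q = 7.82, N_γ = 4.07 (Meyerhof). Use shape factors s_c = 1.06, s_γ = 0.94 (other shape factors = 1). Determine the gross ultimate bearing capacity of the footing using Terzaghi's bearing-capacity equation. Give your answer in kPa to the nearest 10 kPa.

q_ult ≈ 650 kPa

q = γ·D_f = 16.2 × 1.38 = 22.356 kPa.
c·N_c·s_c = 23 × 16.9 × 1.06 = 412.02 kPa
q·N_q = 22.356 × 7.82 = 174.82 kPa
0.5·γ·B·N_γ·s_γ = 0.5 × 16.2 × 2.03 × 4.07 × 0.94 = 62.908 kPa
q_ult = 412.02 + 174.82 + 62.908 = 649.75 kPa.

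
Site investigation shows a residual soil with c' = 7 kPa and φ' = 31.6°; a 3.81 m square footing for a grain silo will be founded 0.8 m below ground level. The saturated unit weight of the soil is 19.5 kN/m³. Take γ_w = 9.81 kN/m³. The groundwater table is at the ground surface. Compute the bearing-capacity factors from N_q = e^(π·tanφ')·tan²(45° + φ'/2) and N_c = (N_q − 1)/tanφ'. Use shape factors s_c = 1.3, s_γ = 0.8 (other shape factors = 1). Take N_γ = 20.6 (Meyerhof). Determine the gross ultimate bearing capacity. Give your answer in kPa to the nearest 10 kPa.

tan31.6° = 0.6152, so N_q = e^(π×0.6152)·tan²(60.8°) = 6.908 × 3.202 = 22.12.
N_c = (22.12 − 1)/tan31.6° = 34.33.
With the water table at the surface the whole profile is submerged: γ' = 19.5 − 9.81 = 9.69 kN/m³, so q = γ'·D_f = 7.752 kPa; the same γ' applies in the ½γBN_γ term.
q_ult = c·N_c·s_c + q·N_q + 0.5·γ·B·N_γ·s_γ
     = 7 × 34.326 × 1.3 + 7.752 × 22.117 + 0.5 × 9.69 × 3.81 × 20.6 × 0.8
     = 312.36 + 171.45 + 304.21 = 788.03 kPa.

q_ult ≈ 790 kPa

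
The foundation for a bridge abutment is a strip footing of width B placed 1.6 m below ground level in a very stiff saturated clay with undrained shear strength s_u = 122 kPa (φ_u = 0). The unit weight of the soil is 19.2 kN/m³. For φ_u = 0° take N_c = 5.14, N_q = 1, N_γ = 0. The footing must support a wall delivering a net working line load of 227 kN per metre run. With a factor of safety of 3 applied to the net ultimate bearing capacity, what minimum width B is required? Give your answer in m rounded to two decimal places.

B = 1.09 m

Effective surcharge at the founding depth q = γ·D_f = 19.2 × 1.6 = 30.72 kPa.
q_ult = c·N_c + q·N_q
     = 122 × 5.14 + 30.72 × 1
     = 627.08 + 30.72 = 657.8 kPa.
For φ = 0 the ½γBN_γ term vanishes, so q_ult is independent of B. q_net = 657.8 − 30.72 = 627.08 kPa; q_all(net) = 627.08/3 = 209.03 kPa.
Required width B = w / q_all(net) = 227 / 209.03 = 1.086 m.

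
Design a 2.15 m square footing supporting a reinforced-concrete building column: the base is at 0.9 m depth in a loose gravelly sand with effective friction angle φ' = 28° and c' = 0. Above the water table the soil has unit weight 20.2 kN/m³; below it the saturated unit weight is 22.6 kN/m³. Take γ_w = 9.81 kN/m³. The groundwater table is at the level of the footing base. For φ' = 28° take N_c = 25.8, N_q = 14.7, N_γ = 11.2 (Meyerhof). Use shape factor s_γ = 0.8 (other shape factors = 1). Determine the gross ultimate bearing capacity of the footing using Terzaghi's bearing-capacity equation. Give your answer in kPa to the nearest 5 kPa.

q_ult ≈ 390 kPa

Overburden at base level: q = 20.2 × 0.9 = 18.18 kPa.
Below the base the soil is submerged, so the ½γBN_γ term uses γ' = 22.6 − 9.81 = 12.79 kN/m³.
Surcharge term q·N_q = 18.18 × 14.7 = 267.25 kPa; self-weight term 0.5·γ·B·N_γ·s_γ = 0.5 × 12.79 × 2.15 × 11.2 × 0.8 = 123.19 kPa.
q_ult = 267.25 + 123.19 = 390.44 kPa.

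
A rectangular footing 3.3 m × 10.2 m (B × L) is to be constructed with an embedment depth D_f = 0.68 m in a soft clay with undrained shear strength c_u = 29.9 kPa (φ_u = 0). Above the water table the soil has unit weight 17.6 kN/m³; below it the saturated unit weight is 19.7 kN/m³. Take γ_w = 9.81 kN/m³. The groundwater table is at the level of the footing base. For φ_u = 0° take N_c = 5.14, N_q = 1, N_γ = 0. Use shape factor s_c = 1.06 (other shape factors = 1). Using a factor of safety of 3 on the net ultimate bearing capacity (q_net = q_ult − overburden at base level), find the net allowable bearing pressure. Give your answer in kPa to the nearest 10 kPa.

Effective surcharge at the founding depth q = γ·D_f = 17.6 × 0.68 = 11.968 kPa.
q_ult = c·N_c·s_c + q·N_q
     = 29.9 × 5.14 × 1.06 + 11.968 × 1
     = 162.91 + 11.968 = 174.88 kPa.
q_net = 174.88 − 11.968 = 162.91 kPa.
q_all(net) = 162.91 / 3 = 54.302 kPa.

q_all(net) ≈ 50 kPa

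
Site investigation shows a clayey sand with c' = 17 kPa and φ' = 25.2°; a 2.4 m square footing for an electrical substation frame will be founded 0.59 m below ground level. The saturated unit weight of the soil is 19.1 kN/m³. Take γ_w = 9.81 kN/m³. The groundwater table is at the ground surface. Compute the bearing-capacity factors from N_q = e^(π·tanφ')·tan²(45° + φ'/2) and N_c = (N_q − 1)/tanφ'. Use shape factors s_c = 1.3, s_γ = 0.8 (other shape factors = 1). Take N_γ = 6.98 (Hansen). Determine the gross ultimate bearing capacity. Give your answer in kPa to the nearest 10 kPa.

tan25.2° = 0.4706, so N_q = e^(π×0.4706)·tan²(57.6°) = 4.386 × 2.483 = 10.89.
N_c = (10.89 − 1)/tan25.2° = 21.02.
Water table at ground surface, so effective unit weight γ' = 19.1 − 9.81 = 9.29 kN/m³ is used throughout; overburden q = 9.29 × 0.59 = 5.4811 kPa; the same γ' applies in the ½γBN_γ term.
Cohesion term c·N_c·s_c = 17 × 21.016 × 1.3 = 464.45 kPa; surcharge term q·N_q = 5.4811 × 10.889 = 59.685 kPa; self-weight term 0.5·γ·B·N_γ·s_γ = 0.5 × 9.29 × 2.4 × 6.98 × 0.8 = 62.25 kPa.
q_ult = 464.45 + 59.685 + 62.25 = 586.39 kPa.

q_ult ≈ 590 kPa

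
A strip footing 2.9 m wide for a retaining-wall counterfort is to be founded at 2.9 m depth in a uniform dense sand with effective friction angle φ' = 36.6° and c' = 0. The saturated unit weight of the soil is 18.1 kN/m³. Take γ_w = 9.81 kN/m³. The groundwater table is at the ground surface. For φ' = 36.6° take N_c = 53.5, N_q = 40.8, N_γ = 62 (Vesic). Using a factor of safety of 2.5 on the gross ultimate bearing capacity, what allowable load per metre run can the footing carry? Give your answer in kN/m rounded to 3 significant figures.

With the water table at the surface the whole profile is submerged: γ' = 18.1 − 9.81 = 8.29 kN/m³, so q = γ'·D_f = 24.041 kPa; the same γ' applies in the ½γBN_γ term.
q_ult = q·N_q + 0.5·γ·B·N_γ
     = 24.041 × 40.8 + 0.5 × 8.29 × 2.9 × 62
     = 980.87 + 745.27 = 1726.1 kPa.
Gross allowable pressure q_all = 1726.1 / 2.5 = 690.46 kPa.
Allowable wall load = q_all × B = 690.46 × 2.9 = 2002.3 kN per metre run.

≈ 2000 kN/m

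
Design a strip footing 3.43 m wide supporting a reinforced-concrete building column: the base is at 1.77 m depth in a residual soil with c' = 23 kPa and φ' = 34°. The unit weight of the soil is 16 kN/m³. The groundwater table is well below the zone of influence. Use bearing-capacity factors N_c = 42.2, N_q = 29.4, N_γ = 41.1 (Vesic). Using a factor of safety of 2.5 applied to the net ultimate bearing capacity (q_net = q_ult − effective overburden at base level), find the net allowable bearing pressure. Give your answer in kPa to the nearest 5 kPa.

Overburden at base level: q = 16 × 1.77 = 28.32 kPa.
Cohesion term c·N_c = 23 × 42.2 = 970.6 kPa; surcharge term q·N_q = 28.32 × 29.4 = 832.61 kPa; self-weight term 0.5·γ·B·N_γ = 0.5 × 16 × 3.43 × 41.1 = 1127.8 kPa.
q_ult = 970.6 + 832.61 + 1127.8 = 2931 kPa.
Net ultimate: q_net = 2931 − 28.32 = 2902.7 kPa.
q_all(net) = 2902.7 / 2.5 = 1161.1 kPa.

q_all(net) ≈ 1160 kPa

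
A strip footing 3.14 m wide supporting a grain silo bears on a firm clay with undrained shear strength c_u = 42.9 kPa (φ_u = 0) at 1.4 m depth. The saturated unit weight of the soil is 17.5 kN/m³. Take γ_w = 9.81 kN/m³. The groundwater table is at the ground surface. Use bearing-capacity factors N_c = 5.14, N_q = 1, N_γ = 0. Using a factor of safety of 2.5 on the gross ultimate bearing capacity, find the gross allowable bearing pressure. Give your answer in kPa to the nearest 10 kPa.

q_all ≈ 90 kPa

Water table at ground surface, so effective unit weight γ' = 17.5 − 9.81 = 7.69 kN/m³ is used throughout; overburden q = 7.69 × 1.4 = 10.766 kPa.
Cohesion term c·N_c = 42.9 × 5.14 = 220.51 kPa; surcharge term q·N_q = 10.766 × 1 = 10.766 kPa.
q_ult = 220.51 + 10.766 = 231.27 kPa.
q_all = 231.27 / 2.5 = 92.509 kPa.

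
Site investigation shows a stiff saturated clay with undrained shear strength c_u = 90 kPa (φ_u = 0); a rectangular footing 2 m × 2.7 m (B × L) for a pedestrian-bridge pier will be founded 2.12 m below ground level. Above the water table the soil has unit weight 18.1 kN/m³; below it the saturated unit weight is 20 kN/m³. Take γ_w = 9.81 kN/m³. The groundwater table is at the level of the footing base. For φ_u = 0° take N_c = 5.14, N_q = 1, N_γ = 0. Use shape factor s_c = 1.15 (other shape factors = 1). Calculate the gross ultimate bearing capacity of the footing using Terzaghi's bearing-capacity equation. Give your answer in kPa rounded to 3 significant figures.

q_ult ≈ 570 kPa

q = γ·D_f = 18.1 × 2.12 = 38.372 kPa.
c·N_c·s_c = 90 × 5.14 × 1.15 = 531.99 kPa
q·N_q = 38.372 × 1 = 38.372 kPa
q_ult = 531.99 + 38.372 = 570.36 kPa.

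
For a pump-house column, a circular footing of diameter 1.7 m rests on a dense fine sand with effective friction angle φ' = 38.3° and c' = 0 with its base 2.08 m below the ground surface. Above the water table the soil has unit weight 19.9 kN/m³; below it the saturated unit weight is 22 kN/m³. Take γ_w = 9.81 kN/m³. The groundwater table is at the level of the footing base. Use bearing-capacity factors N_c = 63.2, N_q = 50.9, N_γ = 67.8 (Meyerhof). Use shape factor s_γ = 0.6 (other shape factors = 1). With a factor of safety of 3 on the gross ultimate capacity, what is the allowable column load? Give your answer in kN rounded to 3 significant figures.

Overburden at base level: q = 19.9 × 2.08 = 41.392 kPa.
Below the base the soil is submerged, so the ½γBN_γ term uses γ' = 22 − 9.81 = 12.19 kN/m³.
Surcharge term q·N_q = 41.392 × 50.9 = 2106.9 kPa; self-weight term 0.5·γ·B·N_γ·s_γ = 0.5 × 12.19 × 1.7 × 67.8 × 0.6 = 421.51 kPa.
q_ult = 2106.9 + 421.51 = 2528.4 kPa.
Gross allowable pressure q_all = 2528.4 / 3 = 842.79 kPa.
Footing area = 2.2698 m², so allowable column load = 842.79 × 2.2698 = 1913 kN.

P_all ≈ 1910 kN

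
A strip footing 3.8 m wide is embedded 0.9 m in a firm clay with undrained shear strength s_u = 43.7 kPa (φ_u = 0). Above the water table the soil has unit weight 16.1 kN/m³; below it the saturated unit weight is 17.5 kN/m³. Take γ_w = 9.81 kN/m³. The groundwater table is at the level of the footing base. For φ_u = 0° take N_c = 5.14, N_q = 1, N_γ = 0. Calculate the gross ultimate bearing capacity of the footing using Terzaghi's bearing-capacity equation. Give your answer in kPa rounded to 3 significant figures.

Effective surcharge at the founding depth q = γ·D_f = 16.1 × 0.9 = 14.49 kPa.
q_ult = c·N_c + q·N_q
     = 43.7 × 5.14 + 14.49 × 1
     = 224.62 + 14.49 = 239.11 kPa.

q_ult ≈ 239 kPa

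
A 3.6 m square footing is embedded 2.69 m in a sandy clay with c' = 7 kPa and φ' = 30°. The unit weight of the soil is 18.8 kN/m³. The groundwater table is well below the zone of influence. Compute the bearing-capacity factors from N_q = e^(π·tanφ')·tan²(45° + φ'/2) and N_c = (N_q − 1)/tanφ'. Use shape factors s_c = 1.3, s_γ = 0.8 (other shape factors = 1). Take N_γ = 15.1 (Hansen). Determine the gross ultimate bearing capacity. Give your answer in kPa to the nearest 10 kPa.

tan30° = 0.5774, so N_q = e^(π×0.5774)·tan²(60°) = 6.134 × 3.0 = 18.4.
N_c = (18.4 − 1)/tan30° = 30.14.
q = γ·D_f = 18.8 × 2.69 = 50.572 kPa.
c·N_c·s_c = 7 × 30.14 × 1.3 = 274.27 kPa
q·N_q = 50.572 × 18.401 = 930.58 kPa
0.5·γ·B·N_γ·s_γ = 0.5 × 18.8 × 3.6 × 15.1 × 0.8 = 408.79 kPa
q_ult = 274.27 + 930.58 + 408.79 = 1613.6 kPa.

q_ult ≈ 1610 kPa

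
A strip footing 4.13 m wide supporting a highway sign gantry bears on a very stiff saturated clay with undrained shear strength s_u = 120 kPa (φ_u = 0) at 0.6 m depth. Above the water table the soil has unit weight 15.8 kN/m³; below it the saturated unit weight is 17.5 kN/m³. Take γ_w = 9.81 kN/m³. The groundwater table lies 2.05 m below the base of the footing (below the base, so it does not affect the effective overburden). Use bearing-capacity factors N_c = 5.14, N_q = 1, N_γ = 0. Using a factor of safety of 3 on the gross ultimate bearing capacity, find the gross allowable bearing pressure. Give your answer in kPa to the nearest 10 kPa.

Overburden at base level: q = 15.8 × 0.6 = 9.48 kPa.
Cohesion term c·N_c = 120 × 5.14 = 616.8 kPa; surcharge term q·N_q = 9.48 × 1 = 9.48 kPa.
q_ult = 616.8 + 9.48 = 626.28 kPa.
q_all = 626.28 / 3 = 208.76 kPa.

q_all ≈ 210 kPa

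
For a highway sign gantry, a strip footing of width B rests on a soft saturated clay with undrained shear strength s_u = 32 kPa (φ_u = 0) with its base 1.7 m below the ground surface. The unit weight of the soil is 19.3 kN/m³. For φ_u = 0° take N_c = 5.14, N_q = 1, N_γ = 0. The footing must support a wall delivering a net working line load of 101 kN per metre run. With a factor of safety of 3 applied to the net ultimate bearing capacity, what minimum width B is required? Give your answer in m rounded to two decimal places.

B = 1.84 m

q = γ·D_f = 19.3 × 1.7 = 32.81 kPa.
c·N_c = 32 × 5.14 = 164.48 kPa
q·N_q = 32.81 × 1 = 32.81 kPa
q_ult = 164.48 + 32.81 = 197.29 kPa.
For φ = 0 the ½γBN_γ term vanishes, so q_ult is independent of B. q_net = 197.29 − 32.81 = 164.48 kPa; q_all(net) = 164.48/3 = 54.827 kPa.
Required width B = w / q_all(net) = 101 / 54.827 = 1.842 m.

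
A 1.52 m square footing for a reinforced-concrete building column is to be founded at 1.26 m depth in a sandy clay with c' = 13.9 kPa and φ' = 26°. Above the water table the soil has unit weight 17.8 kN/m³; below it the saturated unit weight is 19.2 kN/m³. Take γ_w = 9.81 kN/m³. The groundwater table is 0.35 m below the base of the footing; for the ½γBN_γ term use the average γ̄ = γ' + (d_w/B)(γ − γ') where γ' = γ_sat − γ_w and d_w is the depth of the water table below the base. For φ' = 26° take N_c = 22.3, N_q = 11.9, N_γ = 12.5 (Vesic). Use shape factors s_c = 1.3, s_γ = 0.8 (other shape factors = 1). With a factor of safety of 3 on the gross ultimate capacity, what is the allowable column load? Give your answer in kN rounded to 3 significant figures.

Overburden at base level: q = 17.8 × 1.26 = 22.428 kPa.
The water table is 0.35 m below the base (< B = 1.52 m), so the ½γBN_γ term uses γ̄ = γ' + (d_w/B)(γ − γ') = 9.39 + (0.35/1.52)(17.8 − 9.39) = 11.327 kN/m³.
Cohesion term c·N_c·s_c = 13.9 × 22.3 × 1.3 = 402.96 kPa; surcharge term q·N_q = 22.428 × 11.9 = 266.89 kPa; self-weight term 0.5·γ·B·N_γ·s_γ = 0.5 × 11.327 × 1.52 × 12.5 × 0.8 = 86.081 kPa.
q_ult = 402.96 + 266.89 + 86.081 = 755.94 kPa.
Gross allowable pressure q_all = 755.94 / 3 = 251.98 kPa.
Footing area = 2.3104 m², so allowable column load = 251.98 × 2.3104 = 582.17 kN.

P_all ≈ 582 kN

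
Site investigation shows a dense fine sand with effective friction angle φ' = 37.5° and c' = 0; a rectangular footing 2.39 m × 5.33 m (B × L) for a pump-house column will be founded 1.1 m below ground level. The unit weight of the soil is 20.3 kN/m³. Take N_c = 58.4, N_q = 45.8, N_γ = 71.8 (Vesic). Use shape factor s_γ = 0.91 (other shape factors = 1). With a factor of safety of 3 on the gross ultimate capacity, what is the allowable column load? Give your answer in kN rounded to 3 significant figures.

P_all ≈ 11100 kN

q = γ·D_f = 20.3 × 1.1 = 22.33 kPa.
q·N_q = 22.33 × 45.8 = 1022.7 kPa
0.5·γ·B·N_γ·s_γ = 0.5 × 20.3 × 2.39 × 71.8 × 0.91 = 1585 kPa
q_ult = 1022.7 + 1585 = 2607.7 kPa.
Gross allowable pressure q_all = 2607.7 / 3 = 869.24 kPa.
Footing area = 12.7387 m², so allowable column load = 869.24 × 12.7387 = 11073 kN.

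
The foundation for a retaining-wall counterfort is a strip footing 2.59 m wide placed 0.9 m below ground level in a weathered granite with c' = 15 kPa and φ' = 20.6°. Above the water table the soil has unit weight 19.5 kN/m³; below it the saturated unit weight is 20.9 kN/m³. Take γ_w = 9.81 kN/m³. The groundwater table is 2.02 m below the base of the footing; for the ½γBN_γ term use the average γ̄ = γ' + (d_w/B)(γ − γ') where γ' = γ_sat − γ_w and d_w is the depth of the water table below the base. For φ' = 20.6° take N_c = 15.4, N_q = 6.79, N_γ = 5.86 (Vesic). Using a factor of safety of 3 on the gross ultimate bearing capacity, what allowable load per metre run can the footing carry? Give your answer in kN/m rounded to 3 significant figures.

≈ 418 kN/m

Effective surcharge at the founding depth q = γ·D_f = 19.5 × 0.9 = 17.55 kPa.
With d_w = 2.02 m < B, γ̄ = 11.09 + (2.02/2.59) × (19.5 − 11.09) = 17.649 kN/m³.
q_ult = c·N_c + q·N_q + 0.5·γ·B·N_γ
     = 15 × 15.4 + 17.55 × 6.79 + 0.5 × 17.649 × 2.59 × 5.86
     = 231 + 119.16 + 133.93 = 484.1 kPa.
Gross allowable pressure q_all = 484.1 / 3 = 161.37 kPa.
Allowable wall load = q_all × B = 161.37 × 2.59 = 417.94 kN per metre run.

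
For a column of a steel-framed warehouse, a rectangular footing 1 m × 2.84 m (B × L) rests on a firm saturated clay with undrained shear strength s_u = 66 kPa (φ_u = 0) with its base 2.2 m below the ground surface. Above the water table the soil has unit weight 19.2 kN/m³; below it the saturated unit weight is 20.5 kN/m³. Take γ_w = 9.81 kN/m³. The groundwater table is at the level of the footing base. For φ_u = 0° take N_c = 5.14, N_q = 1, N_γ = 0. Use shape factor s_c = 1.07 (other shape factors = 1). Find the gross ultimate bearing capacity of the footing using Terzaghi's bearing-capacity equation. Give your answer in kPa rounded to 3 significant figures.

q_ult ≈ 405 kPa

q = γ·D_f = 19.2 × 2.2 = 42.24 kPa.
c·N_c·s_c = 66 × 5.14 × 1.07 = 362.99 kPa
q·N_q = 42.24 × 1 = 42.24 kPa
q_ult = 362.99 + 42.24 = 405.23 kPa.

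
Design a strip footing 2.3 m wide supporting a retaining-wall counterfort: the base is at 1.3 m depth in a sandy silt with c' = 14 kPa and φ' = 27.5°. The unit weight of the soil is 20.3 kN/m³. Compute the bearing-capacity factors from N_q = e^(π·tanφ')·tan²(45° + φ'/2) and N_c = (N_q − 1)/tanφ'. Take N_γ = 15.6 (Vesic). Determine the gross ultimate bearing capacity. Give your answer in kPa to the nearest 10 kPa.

q_ult ≈ 1080 kPa

tan27.5° = 0.5206, so N_q = e^(π×0.5206)·tan²(58.75°) = 5.132 × 2.716 = 13.94.
N_c = (13.94 − 1)/tan27.5° = 24.85.
q = γ·D_f = 20.3 × 1.3 = 26.39 kPa.
c·N_c = 14 × 24.85 = 347.9 kPa
q·N_q = 26.39 × 13.936 = 367.77 kPa
0.5·γ·B·N_γ = 0.5 × 20.3 × 2.3 × 15.6 = 364.18 kPa
q_ult = 347.9 + 367.77 + 364.18 = 1079.8 kPa.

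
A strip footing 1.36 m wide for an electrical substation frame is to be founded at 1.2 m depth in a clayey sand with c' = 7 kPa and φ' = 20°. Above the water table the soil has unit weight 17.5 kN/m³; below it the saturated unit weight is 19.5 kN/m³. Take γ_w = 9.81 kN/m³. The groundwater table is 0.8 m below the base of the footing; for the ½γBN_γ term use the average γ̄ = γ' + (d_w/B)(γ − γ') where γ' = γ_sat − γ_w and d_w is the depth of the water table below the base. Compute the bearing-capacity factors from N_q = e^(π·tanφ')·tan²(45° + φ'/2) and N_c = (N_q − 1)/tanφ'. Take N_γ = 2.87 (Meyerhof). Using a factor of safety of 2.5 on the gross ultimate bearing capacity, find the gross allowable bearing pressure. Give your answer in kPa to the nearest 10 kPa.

N_q = e^(π·tan20°)·tan²(55°) = 6.4; N_c = (N_q − 1)/tanφ' = 14.83.
q = γ·D_f = 17.5 × 1.2 = 21 kPa.
γ' = 9.69 kN/m³; averaging over the depth B below the base, γ̄ = γ' + (d_w/B)(γ − γ') = 14.284 kN/m³.
c·N_c = 7 × 14.835 = 103.84 kPa
q·N_q = 21 × 6.3994 = 134.39 kPa
0.5·γ·B·N_γ = 0.5 × 14.284 × 1.36 × 2.87 = 27.877 kPa
q_ult = 103.84 + 134.39 + 27.877 = 266.11 kPa.
q_all = 266.11 / 2.5 = 106.44 kPa.

q_all ≈ 110 kPa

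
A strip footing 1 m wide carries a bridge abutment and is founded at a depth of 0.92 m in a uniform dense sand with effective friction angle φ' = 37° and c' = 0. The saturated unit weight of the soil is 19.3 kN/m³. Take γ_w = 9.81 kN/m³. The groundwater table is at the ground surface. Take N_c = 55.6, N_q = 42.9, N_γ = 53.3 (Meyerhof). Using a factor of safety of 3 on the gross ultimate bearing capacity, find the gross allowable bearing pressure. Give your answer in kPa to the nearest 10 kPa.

γ' = 19.3 − 9.81 = 9.49 kN/m³ (submerged throughout). q = 9.49 × 0.92 = 8.7308 kPa; the same γ' applies in the ½γBN_γ term.
q·N_q = 8.7308 × 42.9 = 374.55 kPa
0.5·γ·B·N_γ = 0.5 × 9.49 × 1 × 53.3 = 252.91 kPa
q_ult = 374.55 + 252.91 = 627.46 kPa.
q_all = 627.46 / 3 = 209.15 kPa.

q_all ≈ 210 kPa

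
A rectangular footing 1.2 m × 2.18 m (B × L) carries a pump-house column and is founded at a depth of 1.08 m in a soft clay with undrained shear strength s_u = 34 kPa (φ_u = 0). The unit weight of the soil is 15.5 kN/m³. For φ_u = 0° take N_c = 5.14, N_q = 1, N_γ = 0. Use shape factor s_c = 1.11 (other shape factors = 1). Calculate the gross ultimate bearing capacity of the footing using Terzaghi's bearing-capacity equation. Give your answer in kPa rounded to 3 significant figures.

q_ult ≈ 211 kPa

q = γ·D_f = 15.5 × 1.08 = 16.74 kPa.
c·N_c·s_c = 34 × 5.14 × 1.11 = 193.98 kPa
q·N_q = 16.74 × 1 = 16.74 kPa
q_ult = 193.98 + 16.74 = 210.72 kPa.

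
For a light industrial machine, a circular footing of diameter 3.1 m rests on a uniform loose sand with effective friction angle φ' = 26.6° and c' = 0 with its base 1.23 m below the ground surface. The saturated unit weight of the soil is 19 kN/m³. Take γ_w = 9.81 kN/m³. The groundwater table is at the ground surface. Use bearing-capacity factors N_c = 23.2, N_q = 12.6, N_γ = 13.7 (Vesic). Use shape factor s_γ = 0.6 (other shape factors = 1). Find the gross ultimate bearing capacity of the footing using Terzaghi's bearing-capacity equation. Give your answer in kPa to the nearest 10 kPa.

q_ult ≈ 260 kPa

With the water table at the surface the whole profile is submerged: γ' = 19 − 9.81 = 9.19 kN/m³, so q = γ'·D_f = 11.304 kPa; the same γ' applies in the ½γBN_γ term.
q_ult = q·N_q + 0.5·γ·B·N_γ·s_γ
     = 11.304 × 12.6 + 0.5 × 9.19 × 3.1 × 13.7 × 0.6
     = 142.43 + 117.09 = 259.52 kPa.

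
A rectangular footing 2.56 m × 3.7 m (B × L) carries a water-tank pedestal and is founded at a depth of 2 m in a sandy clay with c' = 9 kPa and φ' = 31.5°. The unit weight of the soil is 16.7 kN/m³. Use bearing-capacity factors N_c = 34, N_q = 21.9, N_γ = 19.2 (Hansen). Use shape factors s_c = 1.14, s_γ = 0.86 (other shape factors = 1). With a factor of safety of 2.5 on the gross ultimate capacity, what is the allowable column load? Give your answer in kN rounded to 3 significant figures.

P_all ≈ 5430 kN

Overburden at base level: q = 16.7 × 2 = 33.4 kPa.
Cohesion term c·N_c·s_c = 9 × 34 × 1.14 = 348.84 kPa; surcharge term q·N_q = 33.4 × 21.9 = 731.46 kPa; self-weight term 0.5·γ·B·N_γ·s_γ = 0.5 × 16.7 × 2.56 × 19.2 × 0.86 = 352.96 kPa.
q_ult = 348.84 + 731.46 + 352.96 = 1433.3 kPa.
Gross allowable pressure q_all = 1433.3 / 2.5 = 573.3 kPa.
Footing area = 9.472 m², so allowable column load = 573.3 × 9.472 = 5430.3 kN.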